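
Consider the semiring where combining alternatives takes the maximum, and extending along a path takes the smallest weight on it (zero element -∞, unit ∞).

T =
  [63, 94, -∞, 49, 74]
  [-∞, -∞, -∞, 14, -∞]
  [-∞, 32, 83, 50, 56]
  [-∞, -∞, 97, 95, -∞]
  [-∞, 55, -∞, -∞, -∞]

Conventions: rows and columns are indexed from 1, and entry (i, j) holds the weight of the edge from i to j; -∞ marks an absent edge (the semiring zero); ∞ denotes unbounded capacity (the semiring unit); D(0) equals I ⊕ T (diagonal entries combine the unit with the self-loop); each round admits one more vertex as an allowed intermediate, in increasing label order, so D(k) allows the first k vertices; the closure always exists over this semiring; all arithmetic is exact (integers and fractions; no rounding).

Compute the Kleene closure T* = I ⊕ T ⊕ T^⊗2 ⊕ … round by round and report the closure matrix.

D(0):
  [∞, 94, -∞, 49, 74]
  [-∞, ∞, -∞, 14, -∞]
  [-∞, 32, ∞, 50, 56]
  [-∞, -∞, 97, ∞, -∞]
  [-∞, 55, -∞, -∞, ∞]
D(1):
  [∞, 94, -∞, 49, 74]
  [-∞, ∞, -∞, 14, -∞]
  [-∞, 32, ∞, 50, 56]
  [-∞, -∞, 97, ∞, -∞]
  [-∞, 55, -∞, -∞, ∞]
D(2):
  [∞, 94, -∞, 49, 74]
  [-∞, ∞, -∞, 14, -∞]
  [-∞, 32, ∞, 50, 56]
  [-∞, -∞, 97, ∞, -∞]
  [-∞, 55, -∞, 14, ∞]
D(3):
  [∞, 94, -∞, 49, 74]
  [-∞, ∞, -∞, 14, -∞]
  [-∞, 32, ∞, 50, 56]
  [-∞, 32, 97, ∞, 56]
  [-∞, 55, -∞, 14, ∞]
D(4):
  [∞, 94, 49, 49, 74]
  [-∞, ∞, 14, 14, 14]
  [-∞, 32, ∞, 50, 56]
  [-∞, 32, 97, ∞, 56]
  [-∞, 55, 14, 14, ∞]
D(5):
  [∞, 94, 49, 49, 74]
  [-∞, ∞, 14, 14, 14]
  [-∞, 55, ∞, 50, 56]
  [-∞, 55, 97, ∞, 56]
  [-∞, 55, 14, 14, ∞]
Answer: T* = [[∞, 94, 49, 49, 74], [-∞, ∞, 14, 14, 14], [-∞, 55, ∞, 50, 56], [-∞, 55, 97, ∞, 56], [-∞, 55, 14, 14, ∞]]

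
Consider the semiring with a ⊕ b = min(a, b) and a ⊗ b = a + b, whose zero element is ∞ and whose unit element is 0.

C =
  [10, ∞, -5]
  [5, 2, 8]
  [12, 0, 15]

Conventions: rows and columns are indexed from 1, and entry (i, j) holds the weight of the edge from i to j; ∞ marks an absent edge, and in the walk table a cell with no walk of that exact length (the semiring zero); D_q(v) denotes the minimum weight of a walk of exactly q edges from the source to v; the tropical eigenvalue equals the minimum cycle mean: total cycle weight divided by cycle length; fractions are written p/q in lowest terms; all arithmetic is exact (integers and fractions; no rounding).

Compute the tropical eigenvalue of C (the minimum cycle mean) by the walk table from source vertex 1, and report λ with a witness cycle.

q=0: [0, ∞, ∞]
q=1: [10, ∞, -5]
q=2: [7, -5, 5]
q=3: [0, -3, 2]
Optimal cycle mean attained by: cycle 1->3->2->1, total (-5) + 0 + 5, length 3.
Answer: λ = 0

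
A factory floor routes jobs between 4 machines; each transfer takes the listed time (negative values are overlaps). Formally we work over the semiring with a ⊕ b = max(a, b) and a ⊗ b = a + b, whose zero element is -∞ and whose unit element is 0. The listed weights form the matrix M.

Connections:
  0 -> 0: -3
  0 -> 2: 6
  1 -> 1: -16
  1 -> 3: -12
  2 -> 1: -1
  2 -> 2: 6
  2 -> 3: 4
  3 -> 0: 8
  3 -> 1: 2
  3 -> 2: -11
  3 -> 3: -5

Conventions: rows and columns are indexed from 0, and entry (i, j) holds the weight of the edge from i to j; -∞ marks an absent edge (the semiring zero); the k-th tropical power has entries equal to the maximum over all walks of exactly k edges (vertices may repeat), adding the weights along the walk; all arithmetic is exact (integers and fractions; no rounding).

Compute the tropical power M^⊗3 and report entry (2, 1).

M^⊗2:
  [-6, 5, 12, 10]
  [-4, -10, -23, -17]
  [12, 6, 12, 10]
  [5, -3, 14, -7]
M^⊗3:
  [18, 12, 18, 16]
  [-7, -15, 2, -19]
  [18, 12, 18, 16]
  [2, 13, 20, 18]
Key observation: the optimum is the walk 2->2->3->1, with weight 6 + 4 + 2 = 12.
Optimal value attained by: walk 2->2->3->1.
Answer: (M^⊗3)[2][1] = 12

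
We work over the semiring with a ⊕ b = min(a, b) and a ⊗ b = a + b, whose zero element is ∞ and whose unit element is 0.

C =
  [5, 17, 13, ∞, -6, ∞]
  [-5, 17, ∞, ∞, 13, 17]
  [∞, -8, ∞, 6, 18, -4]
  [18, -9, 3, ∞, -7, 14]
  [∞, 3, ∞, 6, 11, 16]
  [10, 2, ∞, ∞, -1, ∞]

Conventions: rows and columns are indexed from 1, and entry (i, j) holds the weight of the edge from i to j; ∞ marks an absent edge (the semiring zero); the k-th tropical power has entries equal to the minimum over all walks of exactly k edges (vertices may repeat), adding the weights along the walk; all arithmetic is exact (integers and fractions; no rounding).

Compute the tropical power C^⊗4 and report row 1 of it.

C^⊗2:
  [10, -3, 18, 0, -1, 9]
  [0, 12, 8, 19, -11, 29]
  [-13, -3, 9, 24, -5, 9]
  [-14, -5, 31, -1, 4, -1]
  [-2, -3, 9, 17, -1, 20]
  [-3, 2, 23, 5, 4, 15]
C^⊗3:
  [-8, -9, 3, 5, -7, 14]
  [5, -8, 13, -5, -6, 4]
  [-8, -2, 0, 1, -19, 5]
  [-10, -10, -1, 10, -20, 12]
  [-8, 1, 11, 5, -8, 5]
  [-3, -4, 8, 10, -9, 19]
C^⊗4:
  [-14, -5, 5, -1, -14, -1]
  [-13, -14, -2, 0, -12, 9]
  [-7, -16, 4, -13, -14, -4]
  [-15, -17, 3, -14, -16, -5]
  [-4, -5, 5, -2, -14, 7]
  [-9, -6, 10, -3, -9, 4]
Answer: row 1 of C^⊗4 = [-14, -5, 5, -1, -14, -1]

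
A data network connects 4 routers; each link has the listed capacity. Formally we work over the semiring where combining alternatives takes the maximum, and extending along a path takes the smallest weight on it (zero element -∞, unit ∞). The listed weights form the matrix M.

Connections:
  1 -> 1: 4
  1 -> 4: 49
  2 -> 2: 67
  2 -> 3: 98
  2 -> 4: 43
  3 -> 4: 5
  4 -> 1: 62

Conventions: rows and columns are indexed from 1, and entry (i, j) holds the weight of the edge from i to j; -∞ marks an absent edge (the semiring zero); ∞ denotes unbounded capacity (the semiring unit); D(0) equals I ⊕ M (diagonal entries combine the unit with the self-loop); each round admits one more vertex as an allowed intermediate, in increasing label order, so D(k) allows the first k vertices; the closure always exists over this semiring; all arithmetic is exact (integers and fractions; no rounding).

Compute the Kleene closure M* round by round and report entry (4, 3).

D(0):
  [∞, -∞, -∞, 49]
  [-∞, ∞, 98, 43]
  [-∞, -∞, ∞, 5]
  [62, -∞, -∞, ∞]
D(1):
  [∞, -∞, -∞, 49]
  [-∞, ∞, 98, 43]
  [-∞, -∞, ∞, 5]
  [62, -∞, -∞, ∞]
D(2):
  [∞, -∞, -∞, 49]
  [-∞, ∞, 98, 43]
  [-∞, -∞, ∞, 5]
  [62, -∞, -∞, ∞]
D(3):
  [∞, -∞, -∞, 49]
  [-∞, ∞, 98, 43]
  [-∞, -∞, ∞, 5]
  [62, -∞, -∞, ∞]
D(4):
  [∞, -∞, -∞, 49]
  [43, ∞, 98, 43]
  [5, -∞, ∞, 5]
  [62, -∞, -∞, ∞]
Answer: M*[4][3] = -∞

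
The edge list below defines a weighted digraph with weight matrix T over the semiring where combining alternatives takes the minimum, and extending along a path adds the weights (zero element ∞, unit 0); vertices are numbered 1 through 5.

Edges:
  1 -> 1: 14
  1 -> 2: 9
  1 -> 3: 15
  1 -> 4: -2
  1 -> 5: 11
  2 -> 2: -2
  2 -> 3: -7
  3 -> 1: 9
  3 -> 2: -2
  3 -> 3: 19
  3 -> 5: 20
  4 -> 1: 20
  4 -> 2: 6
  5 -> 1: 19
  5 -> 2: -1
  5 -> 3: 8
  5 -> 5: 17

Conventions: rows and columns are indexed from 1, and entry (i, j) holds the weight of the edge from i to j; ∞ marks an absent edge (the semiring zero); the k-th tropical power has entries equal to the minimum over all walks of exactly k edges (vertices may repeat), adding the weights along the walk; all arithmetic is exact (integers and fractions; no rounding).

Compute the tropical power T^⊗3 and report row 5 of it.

T^⊗2:
  [18, 4, 2, 12, 25]
  [2, -9, -9, ∞, 13]
  [23, -4, -9, 7, 20]
  [34, 4, -1, 18, 31]
  [17, -3, -8, 17, 28]
T^⊗3:
  [11, 0, -3, 16, 22]
  [0, -11, -16, 0, 11]
  [0, -11, -11, 21, 11]
  [8, -3, -3, 32, 19]
  [1, -10, -10, 15, 12]
Answer: row 5 of T^⊗3 = [1, -10, -10, 15, 12]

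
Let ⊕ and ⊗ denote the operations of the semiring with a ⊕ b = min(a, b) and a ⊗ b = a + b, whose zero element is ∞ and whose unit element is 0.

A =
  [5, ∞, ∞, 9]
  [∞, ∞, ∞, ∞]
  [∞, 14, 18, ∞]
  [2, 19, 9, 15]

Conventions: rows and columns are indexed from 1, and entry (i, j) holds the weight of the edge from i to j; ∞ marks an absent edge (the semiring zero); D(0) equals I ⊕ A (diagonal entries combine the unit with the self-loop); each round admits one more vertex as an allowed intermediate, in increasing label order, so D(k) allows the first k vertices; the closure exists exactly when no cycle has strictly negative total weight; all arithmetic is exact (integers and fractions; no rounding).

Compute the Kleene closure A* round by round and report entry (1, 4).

D(0):
  [0, ∞, ∞, 9]
  [∞, 0, ∞, ∞]
  [∞, 14, 0, ∞]
  [2, 19, 9, 0]
D(1):
  [0, ∞, ∞, 9]
  [∞, 0, ∞, ∞]
  [∞, 14, 0, ∞]
  [2, 19, 9, 0]
D(2):
  [0, ∞, ∞, 9]
  [∞, 0, ∞, ∞]
  [∞, 14, 0, ∞]
  [2, 19, 9, 0]
D(3):
  [0, ∞, ∞, 9]
  [∞, 0, ∞, ∞]
  [∞, 14, 0, ∞]
  [2, 19, 9, 0]
D(4):
  [0, 28, 18, 9]
  [∞, 0, ∞, ∞]
  [∞, 14, 0, ∞]
  [2, 19, 9, 0]
Answer: A*[1][4] = 9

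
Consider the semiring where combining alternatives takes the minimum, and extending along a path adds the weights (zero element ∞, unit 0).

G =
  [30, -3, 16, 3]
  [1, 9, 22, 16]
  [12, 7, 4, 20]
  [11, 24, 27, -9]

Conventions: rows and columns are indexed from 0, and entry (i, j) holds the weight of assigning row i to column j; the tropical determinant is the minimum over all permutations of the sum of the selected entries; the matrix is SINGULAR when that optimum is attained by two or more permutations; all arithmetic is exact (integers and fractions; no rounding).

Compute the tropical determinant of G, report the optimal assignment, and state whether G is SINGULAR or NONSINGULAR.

σ = (0, 1, 2, 3): 30 + 9 + 4 + (-9) = 34
σ = (0, 1, 3, 2): 30 + 9 + 20 + 27 = 86
σ = (0, 2, 1, 3): 30 + 22 + 7 + (-9) = 50
σ = (0, 2, 3, 1): 30 + 22 + 20 + 24 = 96
σ = (0, 3, 1, 2): 30 + 16 + 7 + 27 = 80
σ = (0, 3, 2, 1): 30 + 16 + 4 + 24 = 74
σ = (1, 0, 2, 3): (-3) + 1 + 4 + (-9) = -7
σ = (1, 0, 3, 2): (-3) + 1 + 20 + 27 = 45
σ = (1, 2, 0, 3): (-3) + 22 + 12 + (-9) = 22
σ = (1, 2, 3, 0): (-3) + 22 + 20 + 11 = 50
σ = (1, 3, 0, 2): (-3) + 16 + 12 + 27 = 52
σ = (1, 3, 2, 0): (-3) + 16 + 4 + 11 = 28
σ = (2, 0, 1, 3): 16 + 1 + 7 + (-9) = 15
σ = (2, 0, 3, 1): 16 + 1 + 20 + 24 = 61
σ = (2, 1, 0, 3): 16 + 9 + 12 + (-9) = 28
σ = (2, 1, 3, 0): 16 + 9 + 20 + 11 = 56
σ = (2, 3, 0, 1): 16 + 16 + 12 + 24 = 68
σ = (2, 3, 1, 0): 16 + 16 + 7 + 11 = 50
σ = (3, 0, 1, 2): 3 + 1 + 7 + 27 = 38
σ = (3, 0, 2, 1): 3 + 1 + 4 + 24 = 32
σ = (3, 1, 0, 2): 3 + 9 + 12 + 27 = 51
σ = (3, 1, 2, 0): 3 + 9 + 4 + 11 = 27
σ = (3, 2, 0, 1): 3 + 22 + 12 + 24 = 61
σ = (3, 2, 1, 0): 3 + 22 + 7 + 11 = 43
Optimal value attained by: σ = (1, 0, 2, 3).
Answer: det⊕(G) = -7; verdict: NONSINGULAR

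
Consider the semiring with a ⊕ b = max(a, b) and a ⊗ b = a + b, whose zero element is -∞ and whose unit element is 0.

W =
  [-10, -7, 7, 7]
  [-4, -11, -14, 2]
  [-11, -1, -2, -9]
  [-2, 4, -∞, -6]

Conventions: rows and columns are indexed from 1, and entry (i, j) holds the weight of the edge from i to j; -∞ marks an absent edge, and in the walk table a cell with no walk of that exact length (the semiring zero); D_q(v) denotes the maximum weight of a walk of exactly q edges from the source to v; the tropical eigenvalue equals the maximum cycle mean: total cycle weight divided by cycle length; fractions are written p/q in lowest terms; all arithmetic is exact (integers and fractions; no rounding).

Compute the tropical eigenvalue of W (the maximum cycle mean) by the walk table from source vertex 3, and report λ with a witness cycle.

q=0: [-∞, -∞, 0, -∞]
q=1: [-11, -1, -2, -9]
q=2: [-5, -3, -4, 1]
q=3: [-1, 5, 2, 2]
q=4: [1, 6, 6, 7]
Optimal cycle mean attained by: cycle 2->4->2, total 2 + 4, length 2.
Answer: λ = 3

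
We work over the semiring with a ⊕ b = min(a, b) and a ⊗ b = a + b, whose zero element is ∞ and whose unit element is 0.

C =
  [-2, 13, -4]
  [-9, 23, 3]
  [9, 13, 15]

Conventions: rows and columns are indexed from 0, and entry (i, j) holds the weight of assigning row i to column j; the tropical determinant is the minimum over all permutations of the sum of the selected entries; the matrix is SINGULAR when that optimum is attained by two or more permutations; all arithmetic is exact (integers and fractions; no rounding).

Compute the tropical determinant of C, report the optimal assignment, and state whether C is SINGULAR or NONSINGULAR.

σ = (0, 1, 2): (-2) + 23 + 15 = 36
σ = (0, 2, 1): (-2) + 3 + 13 = 14
σ = (1, 0, 2): 13 + (-9) + 15 = 19
σ = (1, 2, 0): 13 + 3 + 9 = 25
σ = (2, 0, 1): (-4) + (-9) + 13 = 0
σ = (2, 1, 0): (-4) + 23 + 9 = 28
Optimal value attained by: σ = (2, 0, 1).
Answer: det⊕(C) = 0; verdict: NONSINGULAR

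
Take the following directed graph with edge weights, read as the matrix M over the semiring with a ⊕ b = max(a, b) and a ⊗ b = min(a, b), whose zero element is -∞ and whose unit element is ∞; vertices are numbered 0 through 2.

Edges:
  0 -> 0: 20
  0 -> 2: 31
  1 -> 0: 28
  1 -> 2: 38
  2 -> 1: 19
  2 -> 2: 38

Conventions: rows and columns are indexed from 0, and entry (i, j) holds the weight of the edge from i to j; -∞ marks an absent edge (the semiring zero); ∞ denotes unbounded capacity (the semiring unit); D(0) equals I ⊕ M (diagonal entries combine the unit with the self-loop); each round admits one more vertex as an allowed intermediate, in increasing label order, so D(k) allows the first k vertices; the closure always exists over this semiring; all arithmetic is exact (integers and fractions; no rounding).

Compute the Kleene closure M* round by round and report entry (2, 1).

D(0):
  [∞, -∞, 31]
  [28, ∞, 38]
  [-∞, 19, ∞]
D(1):
  [∞, -∞, 31]
  [28, ∞, 38]
  [-∞, 19, ∞]
D(2):
  [∞, -∞, 31]
  [28, ∞, 38]
  [19, 19, ∞]
D(3):
  [∞, 19, 31]
  [28, ∞, 38]
  [19, 19, ∞]
Answer: M*[2][1] = 19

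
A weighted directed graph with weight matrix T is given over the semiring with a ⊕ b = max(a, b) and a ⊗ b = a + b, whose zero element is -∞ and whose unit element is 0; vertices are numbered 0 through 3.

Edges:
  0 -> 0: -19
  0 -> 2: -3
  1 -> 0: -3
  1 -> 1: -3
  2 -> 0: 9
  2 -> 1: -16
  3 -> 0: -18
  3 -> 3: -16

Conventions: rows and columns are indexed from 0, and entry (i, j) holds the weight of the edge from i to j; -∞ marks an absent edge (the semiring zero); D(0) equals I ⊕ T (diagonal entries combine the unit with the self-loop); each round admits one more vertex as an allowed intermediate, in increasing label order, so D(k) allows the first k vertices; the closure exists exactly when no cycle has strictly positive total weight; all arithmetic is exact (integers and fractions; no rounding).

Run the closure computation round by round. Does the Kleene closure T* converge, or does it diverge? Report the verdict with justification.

D(0):
  [0, -∞, -3, -∞]
  [-3, 0, -∞, -∞]
  [9, -16, 0, -∞]
  [-18, -∞, -∞, 0]
Detection: at round 1, diagonal entry (2, 2) turns strictly positive.
Key observation: the cycle 2->0->2 has total weight 9 + (-3), which is strictly positive.
Answer: DIVERGES — positive cycle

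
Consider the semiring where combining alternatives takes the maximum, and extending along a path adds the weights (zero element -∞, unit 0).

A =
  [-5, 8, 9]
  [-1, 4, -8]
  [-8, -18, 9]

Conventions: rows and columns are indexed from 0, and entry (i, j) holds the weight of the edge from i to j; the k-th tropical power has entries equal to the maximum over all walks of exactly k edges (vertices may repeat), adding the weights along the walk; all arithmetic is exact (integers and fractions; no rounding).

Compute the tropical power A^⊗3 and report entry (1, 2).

A^⊗2:
  [7, 12, 18]
  [3, 8, 8]
  [1, 0, 18]
A^⊗3:
  [11, 16, 27]
  [7, 12, 17]
  [10, 9, 27]
Key observation: the optimum is the walk 1->0->2->2, with weight (-1) + 9 + 9 = 17.
Optimal value attained by: walk 1->0->2->2.
Answer: (A^⊗3)[1][2] = 17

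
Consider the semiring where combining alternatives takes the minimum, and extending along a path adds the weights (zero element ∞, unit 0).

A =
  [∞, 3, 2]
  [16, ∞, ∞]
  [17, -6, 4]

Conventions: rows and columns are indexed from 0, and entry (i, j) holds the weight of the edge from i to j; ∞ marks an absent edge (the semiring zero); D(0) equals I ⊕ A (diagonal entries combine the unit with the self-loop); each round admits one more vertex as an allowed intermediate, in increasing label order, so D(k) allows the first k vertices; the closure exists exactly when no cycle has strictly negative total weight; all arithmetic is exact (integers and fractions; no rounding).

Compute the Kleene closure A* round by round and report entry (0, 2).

D(0):
  [0, 3, 2]
  [16, 0, ∞]
  [17, -6, 0]
D(1):
  [0, 3, 2]
  [16, 0, 18]
  [17, -6, 0]
D(2):
  [0, 3, 2]
  [16, 0, 18]
  [10, -6, 0]
D(3):
  [0, -4, 2]
  [16, 0, 18]
  [10, -6, 0]
Answer: A*[0][2] = 2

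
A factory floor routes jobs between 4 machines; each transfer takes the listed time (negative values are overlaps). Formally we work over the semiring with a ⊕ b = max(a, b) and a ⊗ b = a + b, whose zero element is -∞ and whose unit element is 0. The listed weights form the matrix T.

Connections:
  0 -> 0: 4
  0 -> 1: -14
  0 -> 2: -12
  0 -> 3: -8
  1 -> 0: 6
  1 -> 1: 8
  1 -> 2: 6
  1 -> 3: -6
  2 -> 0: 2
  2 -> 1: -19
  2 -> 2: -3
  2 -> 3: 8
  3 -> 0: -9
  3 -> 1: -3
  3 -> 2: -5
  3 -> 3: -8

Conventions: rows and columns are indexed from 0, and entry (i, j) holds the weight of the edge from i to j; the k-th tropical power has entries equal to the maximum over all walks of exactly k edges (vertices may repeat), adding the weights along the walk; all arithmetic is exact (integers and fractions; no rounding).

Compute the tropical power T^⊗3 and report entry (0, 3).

T^⊗2:
  [8, -6, -8, -4]
  [14, 16, 14, 14]
  [6, 5, 3, 5]
  [3, 5, 3, 3]
T^⊗3:
  [12, 2, 0, 0]
  [22, 24, 22, 22]
  [11, 13, 11, 11]
  [11, 13, 11, 11]
Key observation: the optimum is the walk 0->0->0->3, with weight 4 + 4 + (-8) = 0.
Optimal value attained by: walk 0->0->0->3.
Answer: (T^⊗3)[0][3] = 0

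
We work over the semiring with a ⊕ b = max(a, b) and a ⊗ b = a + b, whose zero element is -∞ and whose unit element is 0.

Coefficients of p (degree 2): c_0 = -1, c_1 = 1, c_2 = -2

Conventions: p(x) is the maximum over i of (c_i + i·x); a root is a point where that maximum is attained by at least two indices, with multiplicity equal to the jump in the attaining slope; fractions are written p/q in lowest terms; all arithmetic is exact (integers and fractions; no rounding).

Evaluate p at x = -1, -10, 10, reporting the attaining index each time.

p(-1) = max(-1+0·(-1)=-1, 1+1·(-1)=0, -2+2·(-1)=-4) = 0 (attained by i=1)
p(-10) = max(-1+0·(-10)=-1, 1+1·(-10)=-9, -2+2·(-10)=-22) = -1 (attained by i=0)
p(10) = max(-1+0·10=-1, 1+1·10=11, -2+2·10=18) = 18 (attained by i=2)
Answer: p(-1) = 0; p(-10) = -1; p(10) = 18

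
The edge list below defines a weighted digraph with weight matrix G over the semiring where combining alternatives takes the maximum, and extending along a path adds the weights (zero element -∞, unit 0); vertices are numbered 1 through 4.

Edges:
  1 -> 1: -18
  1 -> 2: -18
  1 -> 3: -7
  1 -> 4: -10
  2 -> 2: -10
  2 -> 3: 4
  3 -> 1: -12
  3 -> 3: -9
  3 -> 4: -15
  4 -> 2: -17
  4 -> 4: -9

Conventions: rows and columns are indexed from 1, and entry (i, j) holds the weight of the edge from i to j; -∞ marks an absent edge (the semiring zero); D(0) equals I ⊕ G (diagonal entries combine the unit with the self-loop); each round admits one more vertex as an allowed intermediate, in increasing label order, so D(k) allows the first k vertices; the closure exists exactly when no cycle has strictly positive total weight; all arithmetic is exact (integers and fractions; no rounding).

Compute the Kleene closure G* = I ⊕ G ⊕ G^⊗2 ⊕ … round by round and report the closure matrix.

D(0):
  [0, -18, -7, -10]
  [-∞, 0, 4, -∞]
  [-12, -∞, 0, -15]
  [-∞, -17, -∞, 0]
D(1):
  [0, -18, -7, -10]
  [-∞, 0, 4, -∞]
  [-12, -30, 0, -15]
  [-∞, -17, -∞, 0]
D(2):
  [0, -18, -7, -10]
  [-∞, 0, 4, -∞]
  [-12, -30, 0, -15]
  [-∞, -17, -13, 0]
D(3):
  [0, -18, -7, -10]
  [-8, 0, 4, -11]
  [-12, -30, 0, -15]
  [-25, -17, -13, 0]
D(4):
  [0, -18, -7, -10]
  [-8, 0, 4, -11]
  [-12, -30, 0, -15]
  [-25, -17, -13, 0]
Answer: G* = [[0, -18, -7, -10], [-8, 0, 4, -11], [-12, -30, 0, -15], [-25, -17, -13, 0]]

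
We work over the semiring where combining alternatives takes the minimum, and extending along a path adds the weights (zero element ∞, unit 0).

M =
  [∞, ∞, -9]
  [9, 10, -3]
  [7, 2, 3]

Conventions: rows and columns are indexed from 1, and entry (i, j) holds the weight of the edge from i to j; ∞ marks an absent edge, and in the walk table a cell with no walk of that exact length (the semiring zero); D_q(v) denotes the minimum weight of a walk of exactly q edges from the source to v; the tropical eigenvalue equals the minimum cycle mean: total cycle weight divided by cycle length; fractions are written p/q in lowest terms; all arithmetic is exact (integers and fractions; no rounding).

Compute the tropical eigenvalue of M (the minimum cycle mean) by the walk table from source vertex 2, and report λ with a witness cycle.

q=0: [∞, 0, ∞]
q=1: [9, 10, -3]
q=2: [4, -1, 0]
q=3: [7, 2, -5]
Optimal cycle mean attained by: cycle 1->3->1, total (-9) + 7, length 2.
Answer: λ = -1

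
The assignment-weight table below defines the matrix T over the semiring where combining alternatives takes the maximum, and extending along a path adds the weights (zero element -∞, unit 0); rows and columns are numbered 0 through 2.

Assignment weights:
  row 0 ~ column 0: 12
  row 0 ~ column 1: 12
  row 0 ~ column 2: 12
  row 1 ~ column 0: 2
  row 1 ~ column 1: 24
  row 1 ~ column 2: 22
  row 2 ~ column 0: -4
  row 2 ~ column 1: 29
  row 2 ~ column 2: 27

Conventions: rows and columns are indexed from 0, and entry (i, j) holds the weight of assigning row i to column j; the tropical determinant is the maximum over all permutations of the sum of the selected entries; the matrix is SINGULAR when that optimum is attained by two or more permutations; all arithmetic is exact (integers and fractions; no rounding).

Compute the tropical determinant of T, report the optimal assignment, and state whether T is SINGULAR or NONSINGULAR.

σ = (0, 1, 2): 12 + 24 + 27 = 63
σ = (0, 2, 1): 12 + 22 + 29 = 63
σ = (1, 0, 2): 12 + 2 + 27 = 41
σ = (1, 2, 0): 12 + 22 + (-4) = 30
σ = (2, 0, 1): 12 + 2 + 29 = 43
σ = (2, 1, 0): 12 + 24 + (-4) = 32
Optimal value attained by: σ = (0, 1, 2).
Answer: det⊕(T) = 63; verdict: SINGULAR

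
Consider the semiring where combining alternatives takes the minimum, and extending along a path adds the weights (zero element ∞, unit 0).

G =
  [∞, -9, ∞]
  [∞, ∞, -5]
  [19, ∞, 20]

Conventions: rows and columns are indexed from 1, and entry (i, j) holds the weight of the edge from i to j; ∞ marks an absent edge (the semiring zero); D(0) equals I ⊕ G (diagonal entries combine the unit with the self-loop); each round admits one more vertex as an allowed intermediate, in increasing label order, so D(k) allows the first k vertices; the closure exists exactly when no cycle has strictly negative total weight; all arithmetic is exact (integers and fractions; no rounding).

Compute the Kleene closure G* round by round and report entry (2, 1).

D(0):
  [0, -9, ∞]
  [∞, 0, -5]
  [19, ∞, 0]
D(1):
  [0, -9, ∞]
  [∞, 0, -5]
  [19, 10, 0]
D(2):
  [0, -9, -14]
  [∞, 0, -5]
  [19, 10, 0]
D(3):
  [0, -9, -14]
  [14, 0, -5]
  [19, 10, 0]
Answer: G*[2][1] = 14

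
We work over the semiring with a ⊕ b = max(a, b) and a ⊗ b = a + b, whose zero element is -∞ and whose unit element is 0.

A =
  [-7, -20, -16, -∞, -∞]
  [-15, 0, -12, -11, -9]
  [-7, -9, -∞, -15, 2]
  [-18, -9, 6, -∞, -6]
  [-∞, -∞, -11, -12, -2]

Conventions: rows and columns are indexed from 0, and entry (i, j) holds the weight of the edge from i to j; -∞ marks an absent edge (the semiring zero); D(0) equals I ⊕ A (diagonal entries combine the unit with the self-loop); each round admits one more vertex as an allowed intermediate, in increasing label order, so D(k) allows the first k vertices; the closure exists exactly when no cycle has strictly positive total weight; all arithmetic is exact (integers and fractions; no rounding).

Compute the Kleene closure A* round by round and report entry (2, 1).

D(0):
  [0, -20, -16, -∞, -∞]
  [-15, 0, -12, -11, -9]
  [-7, -9, 0, -15, 2]
  [-18, -9, 6, 0, -6]
  [-∞, -∞, -11, -12, 0]
D(1):
  [0, -20, -16, -∞, -∞]
  [-15, 0, -12, -11, -9]
  [-7, -9, 0, -15, 2]
  [-18, -9, 6, 0, -6]
  [-∞, -∞, -11, -12, 0]
D(2):
  [0, -20, -16, -31, -29]
  [-15, 0, -12, -11, -9]
  [-7, -9, 0, -15, 2]
  [-18, -9, 6, 0, -6]
  [-∞, -∞, -11, -12, 0]
D(3):
  [0, -20, -16, -31, -14]
  [-15, 0, -12, -11, -9]
  [-7, -9, 0, -15, 2]
  [-1, -3, 6, 0, 8]
  [-18, -20, -11, -12, 0]
D(4):
  [0, -20, -16, -31, -14]
  [-12, 0, -5, -11, -3]
  [-7, -9, 0, -15, 2]
  [-1, -3, 6, 0, 8]
  [-13, -15, -6, -12, 0]
D(5):
  [0, -20, -16, -26, -14]
  [-12, 0, -5, -11, -3]
  [-7, -9, 0, -10, 2]
  [-1, -3, 6, 0, 8]
  [-13, -15, -6, -12, 0]
Answer: A*[2][1] = -9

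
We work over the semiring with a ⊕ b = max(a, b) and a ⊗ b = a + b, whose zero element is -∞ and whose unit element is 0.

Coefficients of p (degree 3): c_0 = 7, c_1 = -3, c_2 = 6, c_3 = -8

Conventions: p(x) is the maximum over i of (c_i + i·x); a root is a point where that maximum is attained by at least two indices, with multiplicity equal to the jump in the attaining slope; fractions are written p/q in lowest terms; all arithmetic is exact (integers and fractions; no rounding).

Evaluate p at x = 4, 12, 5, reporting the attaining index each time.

p(4) = max(7+0·4=7, -3+1·4=1, 6+2·4=14, -8+3·4=4) = 14 (attained by i=2)
p(12) = max(7+0·12=7, -3+1·12=9, 6+2·12=30, -8+3·12=28) = 30 (attained by i=2)
p(5) = max(7+0·5=7, -3+1·5=2, 6+2·5=16, -8+3·5=7) = 16 (attained by i=2)
Answer: p(4) = 14; p(12) = 30; p(5) = 16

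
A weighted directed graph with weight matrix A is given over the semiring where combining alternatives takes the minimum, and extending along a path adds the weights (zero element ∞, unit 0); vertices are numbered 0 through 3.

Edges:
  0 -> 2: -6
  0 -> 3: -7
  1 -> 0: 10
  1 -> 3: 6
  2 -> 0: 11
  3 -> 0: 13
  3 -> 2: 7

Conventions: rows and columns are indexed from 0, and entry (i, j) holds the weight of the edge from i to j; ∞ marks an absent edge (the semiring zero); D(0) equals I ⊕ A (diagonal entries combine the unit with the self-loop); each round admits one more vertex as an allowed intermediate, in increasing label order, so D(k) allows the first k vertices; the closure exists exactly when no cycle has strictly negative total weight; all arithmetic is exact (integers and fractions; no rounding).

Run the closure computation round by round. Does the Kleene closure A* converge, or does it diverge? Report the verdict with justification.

D(0):
  [0, ∞, -6, -7]
  [10, 0, ∞, 6]
  [11, ∞, 0, ∞]
  [13, ∞, 7, 0]
D(1):
  [0, ∞, -6, -7]
  [10, 0, 4, 3]
  [11, ∞, 0, 4]
  [13, ∞, 7, 0]
D(2):
  [0, ∞, -6, -7]
  [10, 0, 4, 3]
  [11, ∞, 0, 4]
  [13, ∞, 7, 0]
D(3):
  [0, ∞, -6, -7]
  [10, 0, 4, 3]
  [11, ∞, 0, 4]
  [13, ∞, 7, 0]
D(4):
  [0, ∞, -6, -7]
  [10, 0, 4, 3]
  [11, ∞, 0, 4]
  [13, ∞, 7, 0]
Key observation: every diagonal entry stays at the unit through all rounds, so no improving cycle exists.
Answer: CONVERGES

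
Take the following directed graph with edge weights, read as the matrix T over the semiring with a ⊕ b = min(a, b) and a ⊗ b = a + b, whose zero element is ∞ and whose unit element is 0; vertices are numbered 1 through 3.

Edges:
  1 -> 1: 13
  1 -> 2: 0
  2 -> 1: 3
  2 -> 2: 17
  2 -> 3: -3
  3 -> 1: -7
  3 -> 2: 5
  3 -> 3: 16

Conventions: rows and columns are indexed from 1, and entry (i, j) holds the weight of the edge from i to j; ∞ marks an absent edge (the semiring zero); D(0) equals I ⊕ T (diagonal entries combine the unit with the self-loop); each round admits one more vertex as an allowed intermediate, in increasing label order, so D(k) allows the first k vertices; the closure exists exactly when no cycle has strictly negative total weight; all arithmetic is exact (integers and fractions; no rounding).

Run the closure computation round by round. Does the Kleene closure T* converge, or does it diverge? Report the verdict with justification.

D(0):
  [0, 0, ∞]
  [3, 0, -3]
  [-7, 5, 0]
D(1):
  [0, 0, ∞]
  [3, 0, -3]
  [-7, -7, 0]
Detection: at round 2, diagonal entry (3, 3) turns strictly negative.
Key observation: the cycle 3->1->2->3 has total weight (-7) + 0 + (-3), which is strictly negative.
Answer: DIVERGES — negative cycle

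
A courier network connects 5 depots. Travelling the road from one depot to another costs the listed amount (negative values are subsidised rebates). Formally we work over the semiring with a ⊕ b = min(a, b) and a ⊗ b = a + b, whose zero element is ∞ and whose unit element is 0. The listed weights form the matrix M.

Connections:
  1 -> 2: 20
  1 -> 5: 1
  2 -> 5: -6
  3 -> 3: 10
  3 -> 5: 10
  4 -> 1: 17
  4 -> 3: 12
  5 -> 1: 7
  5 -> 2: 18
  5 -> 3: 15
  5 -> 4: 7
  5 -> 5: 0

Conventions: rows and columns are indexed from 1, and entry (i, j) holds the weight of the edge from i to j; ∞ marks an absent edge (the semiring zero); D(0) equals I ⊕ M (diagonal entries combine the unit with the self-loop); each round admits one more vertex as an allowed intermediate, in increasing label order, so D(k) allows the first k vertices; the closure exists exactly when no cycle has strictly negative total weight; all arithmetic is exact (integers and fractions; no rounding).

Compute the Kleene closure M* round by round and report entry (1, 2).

D(0):
  [0, 20, ∞, ∞, 1]
  [∞, 0, ∞, ∞, -6]
  [∞, ∞, 0, ∞, 10]
  [17, ∞, 12, 0, ∞]
  [7, 18, 15, 7, 0]
D(1):
  [0, 20, ∞, ∞, 1]
  [∞, 0, ∞, ∞, -6]
  [∞, ∞, 0, ∞, 10]
  [17, 37, 12, 0, 18]
  [7, 18, 15, 7, 0]
D(2):
  [0, 20, ∞, ∞, 1]
  [∞, 0, ∞, ∞, -6]
  [∞, ∞, 0, ∞, 10]
  [17, 37, 12, 0, 18]
  [7, 18, 15, 7, 0]
D(3):
  [0, 20, ∞, ∞, 1]
  [∞, 0, ∞, ∞, -6]
  [∞, ∞, 0, ∞, 10]
  [17, 37, 12, 0, 18]
  [7, 18, 15, 7, 0]
D(4):
  [0, 20, ∞, ∞, 1]
  [∞, 0, ∞, ∞, -6]
  [∞, ∞, 0, ∞, 10]
  [17, 37, 12, 0, 18]
  [7, 18, 15, 7, 0]
D(5):
  [0, 19, 16, 8, 1]
  [1, 0, 9, 1, -6]
  [17, 28, 0, 17, 10]
  [17, 36, 12, 0, 18]
  [7, 18, 15, 7, 0]
Answer: M*[1][2] = 19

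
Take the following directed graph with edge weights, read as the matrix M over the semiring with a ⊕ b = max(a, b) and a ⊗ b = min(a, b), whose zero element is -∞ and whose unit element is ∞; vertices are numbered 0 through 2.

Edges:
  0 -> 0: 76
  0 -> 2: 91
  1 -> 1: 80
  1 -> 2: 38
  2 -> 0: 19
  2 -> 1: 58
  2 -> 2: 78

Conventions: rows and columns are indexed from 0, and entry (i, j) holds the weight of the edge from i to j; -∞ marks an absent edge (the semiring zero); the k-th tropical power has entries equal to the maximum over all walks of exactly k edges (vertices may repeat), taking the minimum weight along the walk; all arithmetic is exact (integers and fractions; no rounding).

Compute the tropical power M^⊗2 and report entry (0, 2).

M^⊗2:
  [76, 58, 78]
  [19, 80, 38]
  [19, 58, 78]
Key observation: the optimum is the walk 0->2->2, with weight 91 min 78 = 78.
Optimal value attained by: walk 0->2->2.
Answer: (M^⊗2)[0][2] = 78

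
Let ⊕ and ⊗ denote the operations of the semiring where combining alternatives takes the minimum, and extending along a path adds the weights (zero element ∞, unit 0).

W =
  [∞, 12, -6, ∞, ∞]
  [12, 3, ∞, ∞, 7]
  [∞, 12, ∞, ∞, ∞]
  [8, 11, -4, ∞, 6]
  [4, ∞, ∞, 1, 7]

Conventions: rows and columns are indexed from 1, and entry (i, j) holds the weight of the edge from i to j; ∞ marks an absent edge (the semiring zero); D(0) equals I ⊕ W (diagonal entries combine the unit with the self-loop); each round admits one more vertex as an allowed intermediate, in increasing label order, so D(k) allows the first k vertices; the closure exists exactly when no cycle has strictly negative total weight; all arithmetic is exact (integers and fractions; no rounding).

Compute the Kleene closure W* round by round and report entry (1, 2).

D(0):
  [0, 12, -6, ∞, ∞]
  [12, 0, ∞, ∞, 7]
  [∞, 12, 0, ∞, ∞]
  [8, 11, -4, 0, 6]
  [4, ∞, ∞, 1, 0]
D(1):
  [0, 12, -6, ∞, ∞]
  [12, 0, 6, ∞, 7]
  [∞, 12, 0, ∞, ∞]
  [8, 11, -4, 0, 6]
  [4, 16, -2, 1, 0]
D(2):
  [0, 12, -6, ∞, 19]
  [12, 0, 6, ∞, 7]
  [24, 12, 0, ∞, 19]
  [8, 11, -4, 0, 6]
  [4, 16, -2, 1, 0]
D(3):
  [0, 6, -6, ∞, 13]
  [12, 0, 6, ∞, 7]
  [24, 12, 0, ∞, 19]
  [8, 8, -4, 0, 6]
  [4, 10, -2, 1, 0]
D(4):
  [0, 6, -6, ∞, 13]
  [12, 0, 6, ∞, 7]
  [24, 12, 0, ∞, 19]
  [8, 8, -4, 0, 6]
  [4, 9, -3, 1, 0]
D(5):
  [0, 6, -6, 14, 13]
  [11, 0, 4, 8, 7]
  [23, 12, 0, 20, 19]
  [8, 8, -4, 0, 6]
  [4, 9, -3, 1, 0]
Answer: W*[1][2] = 6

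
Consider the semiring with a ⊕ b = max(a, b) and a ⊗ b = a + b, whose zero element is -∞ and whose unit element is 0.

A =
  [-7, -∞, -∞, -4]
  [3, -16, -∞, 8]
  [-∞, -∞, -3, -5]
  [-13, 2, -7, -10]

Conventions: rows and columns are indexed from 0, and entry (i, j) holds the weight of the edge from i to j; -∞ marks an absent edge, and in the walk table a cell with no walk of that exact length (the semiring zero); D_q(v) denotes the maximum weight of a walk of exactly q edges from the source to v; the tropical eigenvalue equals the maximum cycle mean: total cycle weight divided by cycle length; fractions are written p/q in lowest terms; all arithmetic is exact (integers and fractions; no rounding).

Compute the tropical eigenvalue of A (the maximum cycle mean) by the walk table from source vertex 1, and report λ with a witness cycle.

q=0: [-∞, 0, -∞, -∞]
q=1: [3, -16, -∞, 8]
q=2: [-4, 10, 1, -1]
q=3: [13, 1, -2, 18]
q=4: [6, 20, 11, 9]
Optimal cycle mean attained by: cycle 1->3->1, total 8 + 2, length 2.
Answer: λ = 5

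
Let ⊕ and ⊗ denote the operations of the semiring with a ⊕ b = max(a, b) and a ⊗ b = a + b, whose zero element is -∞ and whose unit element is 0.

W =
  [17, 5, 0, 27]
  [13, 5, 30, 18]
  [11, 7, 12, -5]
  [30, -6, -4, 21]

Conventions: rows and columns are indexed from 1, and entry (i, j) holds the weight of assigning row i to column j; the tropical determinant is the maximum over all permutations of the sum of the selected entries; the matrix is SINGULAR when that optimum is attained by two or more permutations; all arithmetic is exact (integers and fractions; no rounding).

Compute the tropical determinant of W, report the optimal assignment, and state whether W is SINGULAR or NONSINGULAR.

σ = (1, 2, 3, 4): 17 + 5 + 12 + 21 = 55
σ = (1, 2, 4, 3): 17 + 5 + (-5) + (-4) = 13
σ = (1, 3, 2, 4): 17 + 30 + 7 + 21 = 75
σ = (1, 3, 4, 2): 17 + 30 + (-5) + (-6) = 36
σ = (1, 4, 2, 3): 17 + 18 + 7 + (-4) = 38
σ = (1, 4, 3, 2): 17 + 18 + 12 + (-6) = 41
σ = (2, 1, 3, 4): 5 + 13 + 12 + 21 = 51
σ = (2, 1, 4, 3): 5 + 13 + (-5) + (-4) = 9
σ = (2, 3, 1, 4): 5 + 30 + 11 + 21 = 67
σ = (2, 3, 4, 1): 5 + 30 + (-5) + 30 = 60
σ = (2, 4, 1, 3): 5 + 18 + 11 + (-4) = 30
σ = (2, 4, 3, 1): 5 + 18 + 12 + 30 = 65
σ = (3, 1, 2, 4): 0 + 13 + 7 + 21 = 41
σ = (3, 1, 4, 2): 0 + 13 + (-5) + (-6) = 2
σ = (3, 2, 1, 4): 0 + 5 + 11 + 21 = 37
σ = (3, 2, 4, 1): 0 + 5 + (-5) + 30 = 30
σ = (3, 4, 1, 2): 0 + 18 + 11 + (-6) = 23
σ = (3, 4, 2, 1): 0 + 18 + 7 + 30 = 55
σ = (4, 1, 2, 3): 27 + 13 + 7 + (-4) = 43
σ = (4, 1, 3, 2): 27 + 13 + 12 + (-6) = 46
σ = (4, 2, 1, 3): 27 + 5 + 11 + (-4) = 39
σ = (4, 2, 3, 1): 27 + 5 + 12 + 30 = 74
σ = (4, 3, 1, 2): 27 + 30 + 11 + (-6) = 62
σ = (4, 3, 2, 1): 27 + 30 + 7 + 30 = 94
Optimal value attained by: σ = (4, 3, 2, 1).
Answer: det⊕(W) = 94; verdict: NONSINGULAR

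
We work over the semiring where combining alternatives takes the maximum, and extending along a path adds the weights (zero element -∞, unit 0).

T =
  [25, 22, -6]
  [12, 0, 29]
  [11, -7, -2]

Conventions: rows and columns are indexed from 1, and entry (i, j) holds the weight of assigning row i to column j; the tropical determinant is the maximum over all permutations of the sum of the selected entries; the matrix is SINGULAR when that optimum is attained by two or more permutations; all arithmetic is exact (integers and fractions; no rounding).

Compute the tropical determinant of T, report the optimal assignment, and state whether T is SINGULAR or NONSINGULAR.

σ = (1, 2, 3): 25 + 0 + (-2) = 23
σ = (1, 3, 2): 25 + 29 + (-7) = 47
σ = (2, 1, 3): 22 + 12 + (-2) = 32
σ = (2, 3, 1): 22 + 29 + 11 = 62
σ = (3, 1, 2): (-6) + 12 + (-7) = -1
σ = (3, 2, 1): (-6) + 0 + 11 = 5
Optimal value attained by: σ = (2, 3, 1).
Answer: det⊕(T) = 62; verdict: NONSINGULAR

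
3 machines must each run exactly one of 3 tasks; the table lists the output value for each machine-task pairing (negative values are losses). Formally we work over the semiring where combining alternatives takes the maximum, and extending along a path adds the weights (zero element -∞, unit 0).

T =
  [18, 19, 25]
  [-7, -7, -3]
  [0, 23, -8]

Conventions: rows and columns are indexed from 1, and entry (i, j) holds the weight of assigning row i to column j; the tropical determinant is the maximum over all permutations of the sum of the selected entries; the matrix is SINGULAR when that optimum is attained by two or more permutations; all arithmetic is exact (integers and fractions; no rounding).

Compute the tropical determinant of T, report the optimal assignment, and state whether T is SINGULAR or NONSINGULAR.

σ = (1, 2, 3): 18 + (-7) + (-8) = 3
σ = (1, 3, 2): 18 + (-3) + 23 = 38
σ = (2, 1, 3): 19 + (-7) + (-8) = 4
σ = (2, 3, 1): 19 + (-3) + 0 = 16
σ = (3, 1, 2): 25 + (-7) + 23 = 41
σ = (3, 2, 1): 25 + (-7) + 0 = 18
Optimal value attained by: σ = (3, 1, 2).
Answer: det⊕(T) = 41; verdict: NONSINGULAR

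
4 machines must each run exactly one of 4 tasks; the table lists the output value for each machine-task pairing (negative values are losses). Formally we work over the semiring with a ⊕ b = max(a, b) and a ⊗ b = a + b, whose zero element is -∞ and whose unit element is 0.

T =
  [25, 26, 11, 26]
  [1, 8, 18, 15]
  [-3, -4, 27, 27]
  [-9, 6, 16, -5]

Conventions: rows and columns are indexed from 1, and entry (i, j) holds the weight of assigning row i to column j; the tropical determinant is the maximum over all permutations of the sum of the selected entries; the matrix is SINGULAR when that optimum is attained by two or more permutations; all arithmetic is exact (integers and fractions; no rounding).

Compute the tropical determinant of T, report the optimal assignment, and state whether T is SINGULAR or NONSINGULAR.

σ = (1, 2, 3, 4): 25 + 8 + 27 + (-5) = 55
σ = (1, 2, 4, 3): 25 + 8 + 27 + 16 = 76
σ = (1, 3, 2, 4): 25 + 18 + (-4) + (-5) = 34
σ = (1, 3, 4, 2): 25 + 18 + 27 + 6 = 76
σ = (1, 4, 2, 3): 25 + 15 + (-4) + 16 = 52
σ = (1, 4, 3, 2): 25 + 15 + 27 + 6 = 73
σ = (2, 1, 3, 4): 26 + 1 + 27 + (-5) = 49
σ = (2, 1, 4, 3): 26 + 1 + 27 + 16 = 70
σ = (2, 3, 1, 4): 26 + 18 + (-3) + (-5) = 36
σ = (2, 3, 4, 1): 26 + 18 + 27 + (-9) = 62
σ = (2, 4, 1, 3): 26 + 15 + (-3) + 16 = 54
σ = (2, 4, 3, 1): 26 + 15 + 27 + (-9) = 59
σ = (3, 1, 2, 4): 11 + 1 + (-4) + (-5) = 3
σ = (3, 1, 4, 2): 11 + 1 + 27 + 6 = 45
σ = (3, 2, 1, 4): 11 + 8 + (-3) + (-5) = 11
σ = (3, 2, 4, 1): 11 + 8 + 27 + (-9) = 37
σ = (3, 4, 1, 2): 11 + 15 + (-3) + 6 = 29
σ = (3, 4, 2, 1): 11 + 15 + (-4) + (-9) = 13
σ = (4, 1, 2, 3): 26 + 1 + (-4) + 16 = 39
σ = (4, 1, 3, 2): 26 + 1 + 27 + 6 = 60
σ = (4, 2, 1, 3): 26 + 8 + (-3) + 16 = 47
σ = (4, 2, 3, 1): 26 + 8 + 27 + (-9) = 52
σ = (4, 3, 1, 2): 26 + 18 + (-3) + 6 = 47
σ = (4, 3, 2, 1): 26 + 18 + (-4) + (-9) = 31
Optimal value attained by: σ = (1, 2, 4, 3).
Answer: det⊕(T) = 76; verdict: SINGULAR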